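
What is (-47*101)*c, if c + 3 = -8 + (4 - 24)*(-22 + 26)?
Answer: 431977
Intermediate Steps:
c = -91 (c = -3 + (-8 + (4 - 24)*(-22 + 26)) = -3 + (-8 - 20*4) = -3 + (-8 - 80) = -3 - 88 = -91)
(-47*101)*c = -47*101*(-91) = -4747*(-91) = 431977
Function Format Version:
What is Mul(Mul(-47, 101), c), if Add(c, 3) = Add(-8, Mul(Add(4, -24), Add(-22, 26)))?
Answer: 431977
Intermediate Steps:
c = -91 (c = Add(-3, Add(-8, Mul(Add(4, -24), Add(-22, 26)))) = Add(-3, Add(-8, Mul(-20, 4))) = Add(-3, Add(-8, -80)) = Add(-3, -88) = -91)
Mul(Mul(-47, 101), c) = Mul(Mul(-47, 101), -91) = Mul(-4747, -91) = 431977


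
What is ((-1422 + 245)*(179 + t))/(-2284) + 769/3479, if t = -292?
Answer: -460954083/7946036 ≈ -58.011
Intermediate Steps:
((-1422 + 245)*(179 + t))/(-2284) + 769/3479 = ((-1422 + 245)*(179 - 292))/(-2284) + 769/3479 = -1177*(-113)*(-1/2284) + 769*(1/3479) = 133001*(-1/2284) + 769/3479 = -133001/2284 + 769/3479 = -460954083/7946036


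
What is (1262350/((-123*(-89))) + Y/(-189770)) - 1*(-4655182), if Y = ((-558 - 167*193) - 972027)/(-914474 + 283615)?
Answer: 3050509669939190599984/655277088385605 ≈ 4.6553e+6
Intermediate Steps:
Y = 1004816/630859 (Y = ((-558 - 32231) - 972027)/(-630859) = (-32789 - 972027)*(-1/630859) = -1004816*(-1/630859) = 1004816/630859 ≈ 1.5928)
(1262350/((-123*(-89))) + Y/(-189770)) - 1*(-4655182) = (1262350/((-123*(-89))) + (1004816/630859)/(-189770)) - 1*(-4655182) = (1262350/10947 + (1004816/630859)*(-1/189770)) + 4655182 = (1262350*(1/10947) - 502408/59859056215) + 4655182 = (1262350/10947 - 502408/59859056215) + 4655182 = 75563074113144874/655277088385605 + 4655182 = 3050509669939190599984/655277088385605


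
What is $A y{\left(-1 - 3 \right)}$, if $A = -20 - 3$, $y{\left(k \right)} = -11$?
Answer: $253$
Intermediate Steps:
$A = -23$ ($A = -20 - 3 = -23$)
$A y{\left(-1 - 3 \right)} = \left(-23\right) \left(-11\right) = 253$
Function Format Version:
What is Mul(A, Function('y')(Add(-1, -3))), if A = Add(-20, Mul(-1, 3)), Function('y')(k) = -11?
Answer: 253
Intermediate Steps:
A = -23 (A = Add(-20, -3) = -23)
Mul(A, Function('y')(Add(-1, -3))) = Mul(-23, -11) = 253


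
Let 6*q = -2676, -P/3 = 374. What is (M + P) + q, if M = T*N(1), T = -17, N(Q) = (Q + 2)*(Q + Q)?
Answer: -1670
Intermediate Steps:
N(Q) = 2*Q*(2 + Q) (N(Q) = (2 + Q)*(2*Q) = 2*Q*(2 + Q))
P = -1122 (P = -3*374 = -1122)
M = -102 (M = -34*(2 + 1) = -34*3 = -17*6 = -102)
q = -446 (q = (1/6)*(-2676) = -446)
(M + P) + q = (-102 - 1122) - 446 = -1224 - 446 = -1670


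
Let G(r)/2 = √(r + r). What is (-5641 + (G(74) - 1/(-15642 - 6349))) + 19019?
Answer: 294195599/21991 + 4*√37 ≈ 13402.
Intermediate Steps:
G(r) = 2*√2*√r (G(r) = 2*√(r + r) = 2*√(2*r) = 2*(√2*√r) = 2*√2*√r)
(-5641 + (G(74) - 1/(-15642 - 6349))) + 19019 = (-5641 + (2*√2*√74 - 1/(-15642 - 6349))) + 19019 = (-5641 + (4*√37 - 1/(-21991))) + 19019 = (-5641 + (4*√37 - 1*(-1/21991))) + 19019 = (-5641 + (4*√37 + 1/21991)) + 19019 = (-5641 + (1/21991 + 4*√37)) + 19019 = (-124051230/21991 + 4*√37) + 19019 = 294195599/21991 + 4*√37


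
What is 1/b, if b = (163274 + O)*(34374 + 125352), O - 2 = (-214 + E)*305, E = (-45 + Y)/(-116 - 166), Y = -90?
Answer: 47/736839118407 ≈ 6.3786e-11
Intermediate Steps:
E = 45/94 (E = (-45 - 90)/(-116 - 166) = -135/(-282) = -135*(-1/282) = 45/94 ≈ 0.47872)
O = -6121467/94 (O = 2 + (-214 + 45/94)*305 = 2 - 20071/94*305 = 2 - 6121655/94 = -6121467/94 ≈ -65122.)
b = 736839118407/47 (b = (163274 - 6121467/94)*(34374 + 125352) = (9226289/94)*159726 = 736839118407/47 ≈ 1.5677e+10)
1/b = 1/(736839118407/47) = 47/736839118407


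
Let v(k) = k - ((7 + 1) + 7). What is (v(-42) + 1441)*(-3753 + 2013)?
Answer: -2408160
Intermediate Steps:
v(k) = -15 + k (v(k) = k - (8 + 7) = k - 1*15 = k - 15 = -15 + k)
(v(-42) + 1441)*(-3753 + 2013) = ((-15 - 42) + 1441)*(-3753 + 2013) = (-57 + 1441)*(-1740) = 1384*(-1740) = -2408160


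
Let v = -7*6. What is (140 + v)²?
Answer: 9604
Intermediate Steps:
v = -42
(140 + v)² = (140 - 42)² = 98² = 9604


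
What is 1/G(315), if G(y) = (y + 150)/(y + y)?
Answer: 42/31 ≈ 1.3548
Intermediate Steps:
G(y) = (150 + y)/(2*y) (G(y) = (150 + y)/((2*y)) = (150 + y)*(1/(2*y)) = (150 + y)/(2*y))
1/G(315) = 1/((1/2)*(150 + 315)/315) = 1/((1/2)*(1/315)*465) = 1/(31/42) = 42/31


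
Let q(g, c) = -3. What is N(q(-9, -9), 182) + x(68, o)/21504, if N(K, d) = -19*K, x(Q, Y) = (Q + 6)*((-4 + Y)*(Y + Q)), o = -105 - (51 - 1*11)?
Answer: 148195/1536 ≈ 96.481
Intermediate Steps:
o = -145 (o = -105 - (51 - 11) = -105 - 1*40 = -105 - 40 = -145)
x(Q, Y) = (-4 + Y)*(6 + Q)*(Q + Y) (x(Q, Y) = (6 + Q)*((-4 + Y)*(Q + Y)) = (-4 + Y)*(6 + Q)*(Q + Y))
N(q(-9, -9), 182) + x(68, o)/21504 = -19*(-3) + (-24*68 - 24*(-145) - 4*68**2 + 6*(-145)**2 + 68*(-145)**2 - 145*68**2 + 2*68*(-145))/21504 = 57 + (-1632 + 3480 - 4*4624 + 6*21025 + 68*21025 - 145*4624 - 19720)*(1/21504) = 57 + (-1632 + 3480 - 18496 + 126150 + 1429700 - 670480 - 19720)*(1/21504) = 57 + 849002*(1/21504) = 57 + 60643/1536 = 148195/1536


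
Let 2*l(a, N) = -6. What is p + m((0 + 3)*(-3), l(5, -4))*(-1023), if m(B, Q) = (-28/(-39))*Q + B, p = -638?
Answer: 140041/13 ≈ 10772.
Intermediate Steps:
l(a, N) = -3 (l(a, N) = (½)*(-6) = -3)
m(B, Q) = B + 28*Q/39 (m(B, Q) = (-28*(-1/39))*Q + B = 28*Q/39 + B = B + 28*Q/39)
p + m((0 + 3)*(-3), l(5, -4))*(-1023) = -638 + ((0 + 3)*(-3) + (28/39)*(-3))*(-1023) = -638 + (3*(-3) - 28/13)*(-1023) = -638 + (-9 - 28/13)*(-1023) = -638 - 145/13*(-1023) = -638 + 148335/13 = 140041/13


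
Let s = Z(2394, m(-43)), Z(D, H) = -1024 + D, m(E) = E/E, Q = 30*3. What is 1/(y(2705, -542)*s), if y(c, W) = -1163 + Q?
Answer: -1/1470010 ≈ -6.8027e-7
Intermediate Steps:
Q = 90
m(E) = 1
s = 1370 (s = -1024 + 2394 = 1370)
y(c, W) = -1073 (y(c, W) = -1163 + 90 = -1073)
1/(y(2705, -542)*s) = 1/(-1073*1370) = -1/1073*1/1370 = -1/1470010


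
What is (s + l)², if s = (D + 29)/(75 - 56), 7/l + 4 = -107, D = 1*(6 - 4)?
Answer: 10942864/4447881 ≈ 2.4602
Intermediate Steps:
D = 2 (D = 1*2 = 2)
l = -7/111 (l = 7/(-4 - 107) = 7/(-111) = 7*(-1/111) = -7/111 ≈ -0.063063)
s = 31/19 (s = (2 + 29)/(75 - 56) = 31/19 ≈ 1.6316)
(s + l)² = (31/19 - 7/111)² = (3308/2109)² = 10942864/4447881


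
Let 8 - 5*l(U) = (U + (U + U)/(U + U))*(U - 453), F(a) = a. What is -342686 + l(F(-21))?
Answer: -1722902/5 ≈ -3.4458e+5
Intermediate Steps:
l(U) = 8/5 - (1 + U)*(-453 + U)/5 (l(U) = 8/5 - (U + (U + U)/(U + U))*(U - 453)/5 = 8/5 - (U + (2*U)/((2*U)))*(-453 + U)/5 = 8/5 - (U + (2*U)*(1/(2*U)))*(-453 + U)/5 = 8/5 - (U + 1)*(-453 + U)/5 = 8/5 - (1 + U)*(-453 + U)/5)
-342686 + l(F(-21)) = -342686 + (461/5 - ⅕*(-21)² + (452/5)*(-21)) = -342686 + (461/5 - ⅕*441 - 9492/5) = -342686 + (461/5 - 441/5 - 9492/5) = -342686 - 9472/5 = -1722902/5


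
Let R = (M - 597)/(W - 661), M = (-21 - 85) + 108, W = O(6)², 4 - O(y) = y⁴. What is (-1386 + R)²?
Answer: 5348508916611028609/2784235971609 ≈ 1.9210e+6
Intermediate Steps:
O(y) = 4 - y⁴
W = 1669264 (W = (4 - 1*6⁴)² = (4 - 1*1296)² = (4 - 1296)² = (-1292)² = 1669264)
M = 2 (M = -106 + 108 = 2)
R = -595/1668603 (R = (2 - 597)/(1669264 - 661) = -595/1668603 ≈ -0.00035659)
(-1386 + R)² = (-1386 - 595/1668603)² = (-2312684353/1668603)² = 5348508916611028609/2784235971609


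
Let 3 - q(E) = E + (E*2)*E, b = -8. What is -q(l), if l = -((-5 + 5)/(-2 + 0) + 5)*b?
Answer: 3237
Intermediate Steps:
l = 40 (l = -((-5 + 5)/(-2 + 0) + 5)*(-8) = -(0/(-2) + 5)*(-8) = -(0*(-½) + 5)*(-8) = -(0 + 5)*(-8) = -5*(-8) = -1*(-40) = 40)
q(E) = 3 - E - 2*E² (q(E) = 3 - (E + (E*2)*E) = 3 - (E + (2*E)*E) = 3 - (E + 2*E²) = 3 + (-E - 2*E²) = 3 - E - 2*E²)
-q(l) = -(3 - 1*40 - 2*40²) = -(3 - 40 - 2*1600) = -(3 - 40 - 3200) = -1*(-3237) = 3237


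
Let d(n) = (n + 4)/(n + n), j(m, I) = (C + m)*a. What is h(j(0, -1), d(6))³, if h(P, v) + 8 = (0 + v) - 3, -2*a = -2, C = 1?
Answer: -226981/216 ≈ -1050.8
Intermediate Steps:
a = 1 (a = -½*(-2) = 1)
j(m, I) = 1 + m (j(m, I) = (1 + m)*1 = 1 + m)
d(n) = (4 + n)/(2*n) (d(n) = (4 + n)/((2*n)) = (4 + n)*(1/(2*n)) = (4 + n)/(2*n))
h(P, v) = -11 + v (h(P, v) = -8 + ((0 + v) - 3) = -8 + (v - 3) = -8 + (-3 + v) = -11 + v)
h(j(0, -1), d(6))³ = (-11 + (½)*(4 + 6)/6)³ = (-11 + (½)*(⅙)*10)³ = (-11 + ⅚)³ = (-61/6)³ = -226981/216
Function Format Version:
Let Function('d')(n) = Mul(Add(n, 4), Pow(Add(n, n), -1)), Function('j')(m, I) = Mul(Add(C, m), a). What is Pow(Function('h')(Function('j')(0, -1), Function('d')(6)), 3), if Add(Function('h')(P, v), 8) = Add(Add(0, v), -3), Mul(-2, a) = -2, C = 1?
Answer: Rational(-226981, 216) ≈ -1050.8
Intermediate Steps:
a = 1 (a = Mul(Rational(-1, 2), -2) = 1)
Function('j')(m, I) = Add(1, m) (Function('j')(m, I) = Mul(Add(1, m), 1) = Add(1, m))
Function('d')(n) = Mul(Rational(1, 2), Pow(n, -1), Add(4, n)) (Function('d')(n) = Mul(Add(4, n), Pow(Mul(2, n), -1)) = Mul(Add(4, n), Mul(Rational(1, 2), Pow(n, -1))) = Mul(Rational(1, 2), Pow(n, -1), Add(4, n)))
Function('h')(P, v) = Add(-11, v) (Function('h')(P, v) = Add(-8, Add(Add(0, v), -3)) = Add(-8, Add(v, -3)) = Add(-8, Add(-3, v)) = Add(-11, v))
Pow(Function('h')(Function('j')(0, -1), Function('d')(6)), 3) = Pow(Add(-11, Mul(Rational(1, 2), Pow(6, -1), Add(4, 6))), 3) = Pow(Add(-11, Mul(Rational(1, 2), Rational(1, 6), 10)), 3) = Pow(Add(-11, Rational(5, 6)), 3) = Pow(Rational(-61, 6), 3) = Rational(-226981, 216)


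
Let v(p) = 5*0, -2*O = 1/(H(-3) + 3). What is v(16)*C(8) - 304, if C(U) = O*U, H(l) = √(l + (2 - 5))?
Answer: -304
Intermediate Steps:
H(l) = √(-3 + l) (H(l) = √(l - 3) = √(-3 + l))
O = -1/(2*(3 + I*√6)) (O = -1/(2*(√(-3 - 3) + 3)) = -1/(2*(√(-6) + 3)) = -1/(2*(I*√6 + 3)) = -1/(2*(3 + I*√6)) ≈ -0.1 + 0.08165*I)
v(p) = 0
C(U) = I*U/(2*(√6 - 3*I)) (C(U) = (I/(2*(√6 - 3*I)))*U = I*U/(2*(√6 - 3*I)))
v(16)*C(8) - 304 = 0*(-⅒*8 + (1/30)*I*8*√6) - 304 = 0*(-⅘ + 4*I*√6/15) - 304 = 0 - 304 = -304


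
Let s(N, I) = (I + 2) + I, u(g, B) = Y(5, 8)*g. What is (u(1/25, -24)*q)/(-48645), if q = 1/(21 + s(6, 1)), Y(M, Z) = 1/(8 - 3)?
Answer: -1/152015625 ≈ -6.5783e-9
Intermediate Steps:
Y(M, Z) = ⅕ (Y(M, Z) = 1/5 = ⅕)
u(g, B) = g/5
s(N, I) = 2 + 2*I (s(N, I) = (2 + I) + I = 2 + 2*I)
q = 1/25 (q = 1/(21 + (2 + 2*1)) = 1/(21 + (2 + 2)) = 1/(21 + 4) = 1/25 ≈ 0.040000)
(u(1/25, -24)*q)/(-48645) = (((⅕)/25)*(1/25))/(-48645) = (((⅕)*(1/25))*(1/25))*(-1/48645) = ((1/125)*(1/25))*(-1/48645) = (1/3125)*(-1/48645) = -1/152015625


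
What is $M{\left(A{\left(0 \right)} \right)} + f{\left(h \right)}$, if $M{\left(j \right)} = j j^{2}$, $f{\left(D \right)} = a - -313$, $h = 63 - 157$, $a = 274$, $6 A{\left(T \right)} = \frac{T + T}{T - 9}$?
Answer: $587$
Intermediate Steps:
$A{\left(T \right)} = \frac{T}{3 \left(-9 + T\right)}$ ($A{\left(T \right)} = \frac{\left(T + T\right) \frac{1}{T - 9}}{6} = \frac{2 T \frac{1}{-9 + T}}{6} = \frac{T}{3 \left(-9 + T\right)}$)
$h = -94$ ($h = 63 - 157 = -94$)
$f{\left(D \right)} = 587$ ($f{\left(D \right)} = 274 - -313 = 274 + 313 = 587$)
$M{\left(j \right)} = j^{3}$
$M{\left(A{\left(0 \right)} \right)} + f{\left(h \right)} = \left(\frac{1}{3} \cdot 0 \frac{1}{-9 + 0}\right)^{3} + 587 = \left(\frac{1}{3} \cdot 0 \frac{1}{-9}\right)^{3} + 587 = \left(\frac{1}{3} \cdot 0 \left(- \frac{1}{9}\right)\right)^{3} + 587 = 0^{3} + 587 = 0 + 587 = 587$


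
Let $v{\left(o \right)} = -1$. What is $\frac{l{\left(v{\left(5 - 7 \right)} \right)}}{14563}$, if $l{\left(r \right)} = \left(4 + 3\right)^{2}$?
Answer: $\frac{49}{14563} \approx 0.0033647$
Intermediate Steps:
$l{\left(r \right)} = 49$ ($l{\left(r \right)} = 7^{2} = 49$)
$\frac{l{\left(v{\left(5 - 7 \right)} \right)}}{14563} = \frac{49}{14563}$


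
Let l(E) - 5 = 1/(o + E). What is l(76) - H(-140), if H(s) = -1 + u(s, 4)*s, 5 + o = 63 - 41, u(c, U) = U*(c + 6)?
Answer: -6978161/93 ≈ -75034.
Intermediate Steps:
u(c, U) = U*(6 + c)
o = 17 (o = -5 + (63 - 41) = -5 + 22 = 17)
l(E) = 5 + 1/(17 + E)
H(s) = -1 + s*(24 + 4*s) (H(s) = -1 + (4*(6 + s))*s = -1 + (24 + 4*s)*s = -1 + s*(24 + 4*s))
l(76) - H(-140) = (86 + 5*76)/(17 + 76) - (-1 + 4*(-140)*(6 - 140)) = (86 + 380)/93 - (-1 + 4*(-140)*(-134)) = (1/93)*466 - (-1 + 75040) = 466/93 - 1*75039 = 466/93 - 75039 = -6978161/93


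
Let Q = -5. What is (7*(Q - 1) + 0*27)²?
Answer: 1764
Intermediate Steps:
(7*(Q - 1) + 0*27)² = (7*(-5 - 1) + 0*27)² = (7*(-6) + 0)² = (-42 + 0)² = (-42)² = 1764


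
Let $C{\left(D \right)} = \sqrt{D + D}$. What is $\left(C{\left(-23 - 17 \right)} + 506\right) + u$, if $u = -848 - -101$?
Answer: $-241 + 4 i \sqrt{5} \approx -241.0 + 8.9443 i$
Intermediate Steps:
$u = -747$ ($u = -848 + 101 = -747$)
$C{\left(D \right)} = \sqrt{2} \sqrt{D}$ ($C{\left(D \right)} = \sqrt{2 D} = \sqrt{2} \sqrt{D}$)
$\left(C{\left(-23 - 17 \right)} + 506\right) + u = \left(\sqrt{2} \sqrt{-23 - 17} + 506\right) - 747 = \left(\sqrt{2} \sqrt{-40} + 506\right) - 747 = \left(\sqrt{2} \cdot 2 i \sqrt{10} + 506\right) - 747 = \left(4 i \sqrt{5} + 506\right) - 747 = \left(506 + 4 i \sqrt{5}\right) - 747 = -241 + 4 i \sqrt{5}$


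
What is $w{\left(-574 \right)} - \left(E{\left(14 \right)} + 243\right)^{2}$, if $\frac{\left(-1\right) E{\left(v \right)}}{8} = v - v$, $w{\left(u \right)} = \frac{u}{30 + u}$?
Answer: $- \frac{16061041}{272} \approx -59048.0$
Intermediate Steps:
$E{\left(v \right)} = 0$ ($E{\left(v \right)} = - 8 \left(v - v\right) = \left(-8\right) 0 = 0$)
$w{\left(-574 \right)} - \left(E{\left(14 \right)} + 243\right)^{2} = - \frac{574}{30 - 574} - \left(0 + 243\right)^{2} = - \frac{574}{-544} - 243^{2} = \left(-574\right) \left(- \frac{1}{544}\right) - 59049 = \frac{287}{272} - 59049 = - \frac{16061041}{272}$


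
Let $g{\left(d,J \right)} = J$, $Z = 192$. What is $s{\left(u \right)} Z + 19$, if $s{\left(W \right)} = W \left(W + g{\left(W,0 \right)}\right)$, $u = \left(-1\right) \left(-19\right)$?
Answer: $69331$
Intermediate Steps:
$u = 19$
$s{\left(W \right)} = W^{2}$ ($s{\left(W \right)} = W \left(W + 0\right) = W W = W^{2}$)
$s{\left(u \right)} Z + 19 = 19^{2} \cdot 192 + 19 = 361 \cdot 192 + 19 = 69312 + 19 = 69331$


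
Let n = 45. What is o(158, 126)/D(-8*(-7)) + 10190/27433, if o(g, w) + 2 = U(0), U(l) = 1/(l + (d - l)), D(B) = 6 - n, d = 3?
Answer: 1329395/3209661 ≈ 0.41419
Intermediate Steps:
D(B) = -39 (D(B) = 6 - 1*45 = 6 - 45 = -39)
U(l) = 1/3 (U(l) = 1/(l + (3 - l)) = 1/3)
o(g, w) = -5/3 (o(g, w) = -2 + 1/3 = -5/3)
o(158, 126)/D(-8*(-7)) + 10190/27433 = -5/3/(-39) + 10190/27433 = -5/3*(-1/39) + 10190*(1/27433) = 5/117 + 10190/27433 = 1329395/3209661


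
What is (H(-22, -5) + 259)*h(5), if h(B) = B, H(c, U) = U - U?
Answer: 1295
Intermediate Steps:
H(c, U) = 0
(H(-22, -5) + 259)*h(5) = (0 + 259)*5 = 259*5 = 1295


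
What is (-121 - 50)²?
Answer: 29241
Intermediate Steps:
(-121 - 50)² = (-171)² = 29241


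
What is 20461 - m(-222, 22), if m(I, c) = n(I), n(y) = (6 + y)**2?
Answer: -26195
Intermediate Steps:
m(I, c) = (6 + I)**2
20461 - m(-222, 22) = 20461 - (6 - 222)**2 = 20461 - 1*(-216)**2 = 20461 - 1*46656 = 20461 - 46656 = -26195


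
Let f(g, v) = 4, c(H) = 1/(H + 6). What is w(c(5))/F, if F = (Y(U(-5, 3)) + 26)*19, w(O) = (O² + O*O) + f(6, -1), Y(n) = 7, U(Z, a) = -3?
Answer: 162/25289 ≈ 0.0064059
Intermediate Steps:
c(H) = 1/(6 + H)
w(O) = 4 + 2*O² (w(O) = (O² + O*O) + 4 = (O² + O²) + 4 = 2*O² + 4 = 4 + 2*O²)
F = 627 (F = (7 + 26)*19 = 33*19 = 627)
w(c(5))/F = (4 + 2*(1/(6 + 5))²)/627 = (4 + 2*(1/11)²)*(1/627) = (4 + 2*(1/121))*(1/627) = (4 + 2/121)*(1/627) = (486/121)*(1/627) = 162/25289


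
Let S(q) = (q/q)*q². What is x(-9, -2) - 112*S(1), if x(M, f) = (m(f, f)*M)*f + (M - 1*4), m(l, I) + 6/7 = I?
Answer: -1235/7 ≈ -176.43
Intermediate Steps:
m(l, I) = -6/7 + I
S(q) = q² (S(q) = 1*q² = q²)
x(M, f) = -4 + M + M*f*(-6/7 + f) (x(M, f) = ((-6/7 + f)*M)*f + (M - 1*4) = (M*(-6/7 + f))*f + (M - 4) = M*f*(-6/7 + f) + (-4 + M) = -4 + M + M*f*(-6/7 + f))
x(-9, -2) - 112*S(1) = (-4 - 9 + (⅐)*(-9)*(-2)*(-6 + 7*(-2))) - 112*1² = (-4 - 9 + (⅐)*(-9)*(-2)*(-6 - 14)) - 112*1 = (-4 - 9 + (⅐)*(-9)*(-2)*(-20)) - 112 = (-4 - 9 - 360/7) - 112 = -451/7 - 112 = -1235/7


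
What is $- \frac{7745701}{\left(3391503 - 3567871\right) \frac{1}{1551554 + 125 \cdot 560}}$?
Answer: $\frac{6280036219677}{88184} \approx 7.1215 \cdot 10^{7}$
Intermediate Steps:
$- \frac{7745701}{\left(3391503 - 3567871\right) \frac{1}{1551554 + 125 \cdot 560}} = - \frac{7745701}{\left(-176368\right) \frac{1}{1551554 + 70000}} = - \frac{7745701}{\left(-176368\right) \frac{1}{1621554}} = - \frac{7745701}{- \frac{88184}{810777}} = \left(-7745701\right) \left(- \frac{810777}{88184}\right) = \frac{6280036219677}{88184}$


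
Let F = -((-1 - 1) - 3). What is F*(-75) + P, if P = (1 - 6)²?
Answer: -350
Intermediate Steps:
F = 5 (F = -(-2 - 3) = -1*(-5) = 5)
P = 25 (P = (-5)² = 25)
F*(-75) + P = 5*(-75) + 25 = -375 + 25 = -350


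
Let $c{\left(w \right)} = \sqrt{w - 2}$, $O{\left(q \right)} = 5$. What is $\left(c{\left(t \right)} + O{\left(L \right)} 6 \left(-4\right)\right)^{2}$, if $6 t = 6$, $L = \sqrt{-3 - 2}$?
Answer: $\left(120 - i\right)^{2} \approx 14399.0 - 240.0 i$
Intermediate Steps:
$L = i \sqrt{5}$ ($L = \sqrt{-5} = i \sqrt{5} \approx 2.2361 i$)
$t = 1$ ($t = \frac{1}{6} \cdot 6 = 1$)
$c{\left(w \right)} = \sqrt{-2 + w}$
$\left(c{\left(t \right)} + O{\left(L \right)} 6 \left(-4\right)\right)^{2} = \left(\sqrt{-2 + 1} + 5 \cdot 6 \left(-4\right)\right)^{2} = \left(\sqrt{-1} + 30 \left(-4\right)\right)^{2} = \left(i - 120\right)^{2} = \left(-120 + i\right)^{2}$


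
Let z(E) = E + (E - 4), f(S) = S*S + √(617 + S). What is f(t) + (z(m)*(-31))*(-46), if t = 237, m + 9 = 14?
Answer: 64725 + √854 ≈ 64754.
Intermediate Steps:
m = 5 (m = -9 + 14 = 5)
f(S) = S² + √(617 + S)
z(E) = -4 + 2*E (z(E) = E + (-4 + E) = -4 + 2*E)
f(t) + (z(m)*(-31))*(-46) = (237² + √(617 + 237)) + ((-4 + 2*5)*(-31))*(-46) = (56169 + √854) + ((-4 + 10)*(-31))*(-46) = (56169 + √854) + (6*(-31))*(-46) = (56169 + √854) - 186*(-46) = (56169 + √854) + 8556 = 64725 + √854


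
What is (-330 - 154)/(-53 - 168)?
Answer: 484/221 ≈ 2.1900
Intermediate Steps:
(-330 - 154)/(-53 - 168) = -484/(-221) = -484*(-1/221) = 484/221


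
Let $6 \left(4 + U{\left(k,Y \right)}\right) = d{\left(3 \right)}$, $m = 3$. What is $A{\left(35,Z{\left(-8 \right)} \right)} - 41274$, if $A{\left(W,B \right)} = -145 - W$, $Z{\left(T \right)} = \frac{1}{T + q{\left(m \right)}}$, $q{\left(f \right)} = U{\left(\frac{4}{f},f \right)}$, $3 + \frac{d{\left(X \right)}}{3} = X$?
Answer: $-41454$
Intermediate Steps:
$d{\left(X \right)} = -9 + 3 X$
$U{\left(k,Y \right)} = -4$ ($U{\left(k,Y \right)} = -4 + \frac{-9 + 3 \cdot 3}{6} = -4 + \frac{-9 + 9}{6} = -4 + \frac{1}{6} \cdot 0 = -4 + 0 = -4$)
$q{\left(f \right)} = -4$
$Z{\left(T \right)} = \frac{1}{-4 + T}$ ($Z{\left(T \right)} = \frac{1}{T - 4} = \frac{1}{-4 + T}$)
$A{\left(35,Z{\left(-8 \right)} \right)} - 41274 = \left(-145 - 35\right) - 41274 = -180 - 41274 = -41454$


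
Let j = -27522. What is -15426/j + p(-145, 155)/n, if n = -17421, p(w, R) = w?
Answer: 15151502/26636709 ≈ 0.56882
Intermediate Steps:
-15426/j + p(-145, 155)/n = -15426/(-27522) - 145/(-17421) = -15426*(-1/27522) - 145*(-1/17421) = 857/1529 + 145/17421 = 15151502/26636709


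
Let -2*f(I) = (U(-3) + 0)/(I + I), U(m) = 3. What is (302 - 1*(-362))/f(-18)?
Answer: 15936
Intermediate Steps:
f(I) = -3/(4*I) (f(I) = -(3 + 0)/(2*(I + I)) = -3/(2*(2*I)) = -3*1/(2*I)/2 = -3/(4*I))
(302 - 1*(-362))/f(-18) = (302 - 1*(-362))/((-¾/(-18))) = (302 + 362)/((-¾*(-1/18))) = 664/(1/24) = 664*24 = 15936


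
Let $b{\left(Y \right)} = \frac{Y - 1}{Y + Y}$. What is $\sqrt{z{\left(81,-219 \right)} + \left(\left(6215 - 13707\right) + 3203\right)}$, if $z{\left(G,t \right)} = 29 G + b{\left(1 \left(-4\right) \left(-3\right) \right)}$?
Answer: $\frac{i \sqrt{279294}}{12} \approx 44.04 i$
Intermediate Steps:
$b{\left(Y \right)} = \frac{-1 + Y}{2 Y}$
$z{\left(G,t \right)} = \frac{11}{24} + 29 G$ ($z{\left(G,t \right)} = 29 G + \frac{-1 + 1 \left(-4\right) \left(-3\right)}{2 \cdot 1 \left(-4\right) \left(-3\right)} = 29 G + \frac{-1 - -12}{2 \left(\left(-4\right) \left(-3\right)\right)} = 29 G + \frac{-1 + 12}{2 \cdot 12} = 29 G + \frac{1}{2} \cdot \frac{1}{12} \cdot 11 = 29 G + \frac{11}{24} = \frac{11}{24} + 29 G$)
$\sqrt{z{\left(81,-219 \right)} + \left(\left(6215 - 13707\right) + 3203\right)} = \sqrt{\left(\frac{11}{24} + 29 \cdot 81\right) + \left(\left(6215 - 13707\right) + 3203\right)} = \sqrt{\left(\frac{11}{24} + 2349\right) + \left(-7492 + 3203\right)} = \sqrt{\frac{56387}{24} - 4289} = \sqrt{- \frac{46549}{24}} = \frac{i \sqrt{279294}}{12}$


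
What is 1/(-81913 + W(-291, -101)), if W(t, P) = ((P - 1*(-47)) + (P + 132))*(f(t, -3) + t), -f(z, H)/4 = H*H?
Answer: -1/74392 ≈ -1.3442e-5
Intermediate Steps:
f(z, H) = -4*H² (f(z, H) = -4*H*H = -4*H²)
W(t, P) = (-36 + t)*(179 + 2*P) (W(t, P) = ((P - 1*(-47)) + (P + 132))*(-4*(-3)² + t) = ((P + 47) + (132 + P))*(-4*9 + t) = ((47 + P) + (132 + P))*(-36 + t) = (179 + 2*P)*(-36 + t) = (-36 + t)*(179 + 2*P))
1/(-81913 + W(-291, -101)) = 1/(-81913 + (-6444 - 72*(-101) + 179*(-291) + 2*(-101)*(-291))) = 1/(-81913 + (-6444 + 7272 - 52089 + 58782)) = 1/(-81913 + 7521) = 1/(-74392) = -1/74392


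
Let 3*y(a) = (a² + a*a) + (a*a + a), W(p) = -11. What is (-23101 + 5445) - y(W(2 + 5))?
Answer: -53320/3 ≈ -17773.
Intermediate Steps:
y(a) = a² + a/3 (y(a) = ((a² + a*a) + (a*a + a))/3 = ((a² + a²) + (a² + a))/3 = (2*a² + (a + a²))/3 = (a + 3*a²)/3 = a² + a/3)
(-23101 + 5445) - y(W(2 + 5)) = (-23101 + 5445) - (-11)*(⅓ - 11) = -17656 - (-11)*(-32)/3 = -17656 - 1*352/3 = -17656 - 352/3 = -53320/3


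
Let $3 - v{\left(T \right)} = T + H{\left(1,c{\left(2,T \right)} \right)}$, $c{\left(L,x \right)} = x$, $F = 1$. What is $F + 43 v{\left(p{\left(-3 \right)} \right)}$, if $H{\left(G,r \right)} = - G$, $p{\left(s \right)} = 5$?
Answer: $-42$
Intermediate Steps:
$v{\left(T \right)} = 4 - T$ ($v{\left(T \right)} = 3 - \left(T - 1\right) = 3 - \left(-1 + T\right) = 4 - T$)
$F + 43 v{\left(p{\left(-3 \right)} \right)} = 1 + 43 \left(4 - 5\right) = 1 + 43 \left(-1\right) = 1 - 43 = -42$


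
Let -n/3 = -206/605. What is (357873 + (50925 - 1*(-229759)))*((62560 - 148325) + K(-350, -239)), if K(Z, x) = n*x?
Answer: -33227650014539/605 ≈ -5.4922e+10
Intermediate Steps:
n = 618/605 (n = -(-618)/605 = -3*(-206/605) = 618/605 ≈ 1.0215)
K(Z, x) = 618*x/605
(357873 + (50925 - 1*(-229759)))*((62560 - 148325) + K(-350, -239)) = (357873 + (50925 - 1*(-229759)))*((62560 - 148325) + (618/605)*(-239)) = (357873 + (50925 + 229759))*(-85765 - 147702/605) = (357873 + 280684)*(-52035527/605) = 638557*(-52035527/605) = -33227650014539/605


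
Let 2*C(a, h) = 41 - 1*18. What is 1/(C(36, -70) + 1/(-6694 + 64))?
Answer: 3315/38122 ≈ 0.086958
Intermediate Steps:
C(a, h) = 23/2 (C(a, h) = (41 - 1*18)/2 = (41 - 18)/2 = (½)*23 = 23/2)
1/(C(36, -70) + 1/(-6694 + 64)) = 1/(23/2 + 1/(-6694 + 64)) = 1/(23/2 + 1/(-6630)) = 1/(23/2 - 1/6630) = 1/(38122/3315) = 3315/38122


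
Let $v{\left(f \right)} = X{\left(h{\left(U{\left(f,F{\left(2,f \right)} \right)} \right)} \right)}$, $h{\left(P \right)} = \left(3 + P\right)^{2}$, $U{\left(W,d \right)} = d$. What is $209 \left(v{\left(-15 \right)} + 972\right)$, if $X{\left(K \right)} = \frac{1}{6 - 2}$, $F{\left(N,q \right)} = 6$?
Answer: $\frac{812801}{4} \approx 2.032 \cdot 10^{5}$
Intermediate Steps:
$X{\left(K \right)} = \frac{1}{4}$
$v{\left(f \right)} = \frac{1}{4}$
$209 \left(v{\left(-15 \right)} + 972\right) = 209 \left(\frac{1}{4} + 972\right) = 209 \cdot \frac{3889}{4} = \frac{812801}{4}$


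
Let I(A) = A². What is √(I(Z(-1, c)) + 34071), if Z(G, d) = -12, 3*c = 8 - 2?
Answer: √34215 ≈ 184.97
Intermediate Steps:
c = 2 (c = (8 - 2)/3 = (⅓)*6 = 2)
√(I(Z(-1, c)) + 34071) = √((-12)² + 34071) = √(144 + 34071) = √34215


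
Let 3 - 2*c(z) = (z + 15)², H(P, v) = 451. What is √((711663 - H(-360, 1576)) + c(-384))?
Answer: √643133 ≈ 801.96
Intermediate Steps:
c(z) = 3/2 - (15 + z)²/2 (c(z) = 3/2 - (z + 15)²/2 = 3/2 - (15 + z)²/2)
√((711663 - H(-360, 1576)) + c(-384)) = √((711663 - 1*451) + (3/2 - (15 - 384)²/2)) = √((711663 - 451) + (3/2 - ½*(-369)²)) = √(711212 + (3/2 - ½*136161)) = √(711212 + (3/2 - 136161/2)) = √(711212 - 68079) = √643133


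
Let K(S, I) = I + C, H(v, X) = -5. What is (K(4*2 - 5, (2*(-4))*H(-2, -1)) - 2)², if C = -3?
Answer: 1225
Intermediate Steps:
K(S, I) = -3 + I (K(S, I) = I - 3 = -3 + I)
(K(4*2 - 5, (2*(-4))*H(-2, -1)) - 2)² = ((-3 + (2*(-4))*(-5)) - 2)² = ((-3 - 8*(-5)) - 2)² = ((-3 + 40) - 2)² = (37 - 2)² = 35² = 1225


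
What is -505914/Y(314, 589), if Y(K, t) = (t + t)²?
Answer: -252957/693842 ≈ -0.36457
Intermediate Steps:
Y(K, t) = 4*t² (Y(K, t) = (2*t)² = 4*t²)
-505914/Y(314, 589) = -505914/(4*589²) = -505914/(4*346921) = -505914/1387684 = -505914*1/1387684 = -252957/693842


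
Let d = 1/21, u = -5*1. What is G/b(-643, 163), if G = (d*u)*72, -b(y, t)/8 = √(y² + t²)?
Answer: 15*√440018/3080126 ≈ 0.0032304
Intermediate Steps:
u = -5
d = 1/21 ≈ 0.047619
b(y, t) = -8*√(t² + y²) (b(y, t) = -8*√(y² + t²) = -8*√(t² + y²))
G = -120/7 (G = ((1/21)*(-5))*72 = -5/21*72 = -120/7 ≈ -17.143)
G/b(-643, 163) = -120*(-1/(8*√(163² + (-643)²)))/7 = -120*(-1/(8*√(26569 + 413449)))/7 = -120*(-√440018/3520144)/7 = -(-15)*√440018/3080126 = 15*√440018/3080126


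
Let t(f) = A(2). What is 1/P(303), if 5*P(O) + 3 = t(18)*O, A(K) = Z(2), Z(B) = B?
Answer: 5/603 ≈ 0.0082919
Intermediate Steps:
A(K) = 2
t(f) = 2
P(O) = -3/5 + 2*O/5 (P(O) = -3/5 + (2*O)/5 = -3/5 + 2*O/5)
1/P(303) = 1/(-3/5 + (2/5)*303) = 1/(-3/5 + 606/5) = 1/(603/5) = 5/603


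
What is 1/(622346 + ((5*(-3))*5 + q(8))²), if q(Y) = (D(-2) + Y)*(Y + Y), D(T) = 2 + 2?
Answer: 1/636035 ≈ 1.5722e-6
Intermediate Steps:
D(T) = 4
q(Y) = 2*Y*(4 + Y) (q(Y) = (4 + Y)*(Y + Y) = (4 + Y)*(2*Y) = 2*Y*(4 + Y))
1/(622346 + ((5*(-3))*5 + q(8))²) = 1/(622346 + ((5*(-3))*5 + 2*8*(4 + 8))²) = 1/(622346 + (-15*5 + 2*8*12)²) = 1/(622346 + (-75 + 192)²) = 1/(622346 + 117²) = 1/(622346 + 13689) = 1/636035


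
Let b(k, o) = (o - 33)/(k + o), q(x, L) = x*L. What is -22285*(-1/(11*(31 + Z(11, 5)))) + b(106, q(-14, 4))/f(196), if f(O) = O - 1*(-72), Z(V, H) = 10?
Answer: 298578861/6043400 ≈ 49.406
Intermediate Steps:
q(x, L) = L*x
b(k, o) = (-33 + o)/(k + o)
f(O) = 72 + O (f(O) = O + 72 = 72 + O)
-22285*(-1/(11*(31 + Z(11, 5)))) + b(106, q(-14, 4))/f(196) = -22285*(-1/(11*(31 + 10))) + ((-33 + 4*(-14))/(106 + 4*(-14)))/(72 + 196) = -22285/((-11*41)) + ((-33 - 56)/(106 - 56))/268 = -22285/(-451) + (-89/50)*(1/268) = -22285*(-1/451) + ((1/50)*(-89))*(1/268) = 22285/451 - 89/50*1/268 = 22285/451 - 89/13400 = 298578861/6043400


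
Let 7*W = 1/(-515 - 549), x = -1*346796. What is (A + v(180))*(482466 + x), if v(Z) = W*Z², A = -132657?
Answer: -16756291965390/931 ≈ -1.7998e+10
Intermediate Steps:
x = -346796
W = -1/7448 (W = 1/(7*(-515 - 549)) = (⅐)/(-1064) = (⅐)*(-1/1064) = -1/7448 ≈ -0.00013426)
v(Z) = -Z²/7448
(A + v(180))*(482466 + x) = (-132657 - 1/7448*180²)*(482466 - 346796) = (-132657 - 1/7448*32400)*135670 = (-132657 - 4050/931)*135670 = -123507717/931*135670 = -16756291965390/931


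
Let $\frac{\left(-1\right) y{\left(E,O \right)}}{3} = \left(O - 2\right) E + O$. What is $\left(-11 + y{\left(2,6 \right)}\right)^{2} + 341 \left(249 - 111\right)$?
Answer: $49867$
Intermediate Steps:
$y{\left(E,O \right)} = - 3 O - 3 E \left(-2 + O\right)$ ($y{\left(E,O \right)} = - 3 \left(\left(O - 2\right) E + O\right) = - 3 \left(\left(-2 + O\right) E + O\right) = - 3 \left(E \left(-2 + O\right) + O\right) = - 3 \left(O + E \left(-2 + O\right)\right) = - 3 O - 3 E \left(-2 + O\right)$)
$\left(-11 + y{\left(2,6 \right)}\right)^{2} + 341 \left(249 - 111\right) = \left(-11 - \left(6 + 36\right)\right)^{2} + 341 \left(249 - 111\right) = \left(-11 - 42\right)^{2} + 341 \left(249 - 111\right) = \left(-11 - 42\right)^{2} + 341 \cdot 138 = \left(-53\right)^{2} + 47058 = 2809 + 47058 = 49867$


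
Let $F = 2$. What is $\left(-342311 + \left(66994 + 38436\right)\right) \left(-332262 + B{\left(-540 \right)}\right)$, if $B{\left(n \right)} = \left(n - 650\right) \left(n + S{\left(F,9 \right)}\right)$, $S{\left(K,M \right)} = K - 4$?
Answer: $-74076952558$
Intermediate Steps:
$S{\left(K,M \right)} = -4 + K$
$B{\left(n \right)} = \left(-650 + n\right) \left(-2 + n\right)$ ($B{\left(n \right)} = \left(n - 650\right) \left(n + \left(-4 + 2\right)\right) = \left(-650 + n\right) \left(n - 2\right) = \left(-650 + n\right) \left(-2 + n\right)$)
$\left(-342311 + \left(66994 + 38436\right)\right) \left(-332262 + B{\left(-540 \right)}\right) = \left(-342311 + \left(66994 + 38436\right)\right) \left(-332262 + \left(1300 + \left(-540\right)^{2} - -352080\right)\right) = \left(-342311 + 105430\right) \left(-332262 + \left(1300 + 291600 + 352080\right)\right) = - 236881 \left(-332262 + 644980\right) = \left(-236881\right) 312718 = -74076952558$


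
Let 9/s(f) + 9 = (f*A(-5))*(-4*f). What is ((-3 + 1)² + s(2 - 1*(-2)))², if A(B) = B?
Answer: 1570009/96721 ≈ 16.232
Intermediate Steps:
s(f) = 9/(-9 + 20*f²) (s(f) = 9/(-9 + (f*(-5))*(-4*f)) = 9/(-9 + (-5*f)*(-4*f)) = 9/(-9 + 20*f²))
((-3 + 1)² + s(2 - 1*(-2)))² = ((-3 + 1)² + 9/(-9 + 20*(2 - 1*(-2))²))² = ((-2)² + 9/(-9 + 20*(2 + 2)²))² = (4 + 9/(-9 + 20*4²))² = (4 + 9/(-9 + 20*16))² = (4 + 9/(-9 + 320))² = (4 + 9/311)² = (1253/311)² = 1570009/96721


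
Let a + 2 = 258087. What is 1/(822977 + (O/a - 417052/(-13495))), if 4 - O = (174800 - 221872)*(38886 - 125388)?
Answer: 696571415/562293932419679 ≈ 1.2388e-6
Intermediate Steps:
O = -4071822140 (O = 4 - (174800 - 221872)*(38886 - 125388) = 4 - (-47072)*(-86502) = 4 - 1*4071822144 = 4 - 4071822144 = -4071822140)
a = 258085 (a = -2 + 258087 = 258085)
1/(822977 + (O/a - 417052/(-13495))) = 1/(822977 + (-4071822140/258085 - 417052/(-13495))) = 1/(822977 + (-4071822140*1/258085 - 417052*(-1/13495))) = 1/(822977 + (-814364428/51617 + 417052/13495)) = 1/(822977 - 10968320982776/696571415) = 1/(562293932419679/696571415) = 696571415/562293932419679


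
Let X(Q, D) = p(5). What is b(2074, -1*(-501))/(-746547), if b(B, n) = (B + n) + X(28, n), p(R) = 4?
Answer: -2579/746547 ≈ -0.0034546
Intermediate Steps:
X(Q, D) = 4
b(B, n) = 4 + B + n (b(B, n) = (B + n) + 4 = 4 + B + n)
b(2074, -1*(-501))/(-746547) = (4 + 2074 - 1*(-501))/(-746547) = (4 + 2074 + 501)*(-1/746547) = 2579*(-1/746547) = -2579/746547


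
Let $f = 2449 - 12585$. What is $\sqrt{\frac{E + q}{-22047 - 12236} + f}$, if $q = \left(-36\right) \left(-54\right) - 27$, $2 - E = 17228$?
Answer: $\frac{7 i \sqrt{243113471993}}{34283} \approx 100.68 i$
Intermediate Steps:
$f = -10136$
$E = -17226$ ($E = 2 - 17228 = -17226$)
$q = 1917$ ($q = 1944 - 27 = 1917$)
$\sqrt{\frac{E + q}{-22047 - 12236} + f} = \sqrt{\frac{-17226 + 1917}{-22047 - 12236} - 10136} = \sqrt{- \frac{15309}{-34283} - 10136} = \sqrt{\left(-15309\right) \left(- \frac{1}{34283}\right) - 10136} = \sqrt{\frac{15309}{34283} - 10136} = \sqrt{- \frac{347477179}{34283}} = \frac{7 i \sqrt{243113471993}}{34283}$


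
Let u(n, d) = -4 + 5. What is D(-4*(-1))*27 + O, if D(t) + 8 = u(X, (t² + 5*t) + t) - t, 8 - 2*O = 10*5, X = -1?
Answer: -318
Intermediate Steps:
u(n, d) = 1
O = -21 (O = 4 - 5*5 = 4 - ½*50 = 4 - 25 = -21)
D(t) = -7 - t (D(t) = -8 + (1 - t) = -7 - t)
D(-4*(-1))*27 + O = (-7 - (-4)*(-1))*27 - 21 = (-7 - 1*4)*27 - 21 = (-7 - 4)*27 - 21 = -11*27 - 21 = -297 - 21 = -318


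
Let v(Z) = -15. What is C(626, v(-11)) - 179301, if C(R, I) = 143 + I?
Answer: -179173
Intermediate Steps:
C(626, v(-11)) - 179301 = (143 - 15) - 179301 = 128 - 179301 = -179173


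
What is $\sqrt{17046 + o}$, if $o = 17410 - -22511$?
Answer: $\sqrt{56967} \approx 238.68$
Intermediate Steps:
$o = 39921$ ($o = 17410 + 22511 = 39921$)
$\sqrt{17046 + o} = \sqrt{17046 + 39921} = \sqrt{56967}$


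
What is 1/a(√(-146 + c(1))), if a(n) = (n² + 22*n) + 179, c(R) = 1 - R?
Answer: 3/6523 - 2*I*√146/6523 ≈ 0.00045991 - 0.0037048*I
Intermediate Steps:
a(n) = 179 + n² + 22*n
1/a(√(-146 + c(1))) = 1/(179 + (√(-146 + (1 - 1*1)))² + 22*√(-146 + (1 - 1*1))) = 1/(179 + (√(-146 + (1 - 1)))² + 22*√(-146 + (1 - 1))) = 1/(179 + (√(-146 + 0))² + 22*√(-146 + 0)) = 1/(179 + (√(-146))² + 22*√(-146)) = 1/(179 + (I*√146)² + 22*(I*√146)) = 1/(179 - 146 + 22*I*√146) = 1/(33 + 22*I*√146)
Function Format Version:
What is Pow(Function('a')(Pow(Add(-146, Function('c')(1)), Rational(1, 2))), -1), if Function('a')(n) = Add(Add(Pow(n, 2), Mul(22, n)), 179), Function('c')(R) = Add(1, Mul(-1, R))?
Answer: Add(Rational(3, 6523), Mul(Rational(-2, 6523), I, Pow(146, Rational(1, 2)))) ≈ Add(0.00045991, Mul(-0.0037048, I))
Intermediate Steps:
Function('a')(n) = Add(179, Pow(n, 2), Mul(22, n))
Pow(Function('a')(Pow(Add(-146, Function('c')(1)), Rational(1, 2))), -1) = Pow(Add(179, Pow(Pow(Add(-146, Add(1, Mul(-1, 1))), Rational(1, 2)), 2), Mul(22, Pow(Add(-146, Add(1, Mul(-1, 1))), Rational(1, 2)))), -1) = Pow(Add(179, Pow(Pow(Add(-146, Add(1, -1)), Rational(1, 2)), 2), Mul(22, Pow(Add(-146, Add(1, -1)), Rational(1, 2)))), -1) = Pow(Add(179, Pow(Pow(Add(-146, 0), Rational(1, 2)), 2), Mul(22, Pow(Add(-146, 0), Rational(1, 2)))), -1) = Pow(Add(179, Pow(Pow(-146, Rational(1, 2)), 2), Mul(22, Pow(-146, Rational(1, 2)))), -1) = Pow(Add(179, Pow(Mul(I, Pow(146, Rational(1, 2))), 2), Mul(22, Mul(I, Pow(146, Rational(1, 2))))), -1) = Pow(Add(179, -146, Mul(22, I, Pow(146, Rational(1, 2)))), -1) = Pow(Add(33, Mul(22, I, Pow(146, Rational(1, 2)))), -1)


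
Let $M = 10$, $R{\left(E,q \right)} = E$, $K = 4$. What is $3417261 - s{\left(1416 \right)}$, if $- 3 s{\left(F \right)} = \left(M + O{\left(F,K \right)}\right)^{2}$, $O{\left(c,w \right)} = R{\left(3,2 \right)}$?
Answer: $\frac{10251952}{3} \approx 3.4173 \cdot 10^{6}$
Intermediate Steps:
$O{\left(c,w \right)} = 3$
$s{\left(F \right)} = - \frac{169}{3}$ ($s{\left(F \right)} = - \frac{\left(10 + 3\right)^{2}}{3} = - \frac{13^{2}}{3} = \left(- \frac{1}{3}\right) 169 = - \frac{169}{3}$)
$3417261 - s{\left(1416 \right)} = 3417261 - - \frac{169}{3} = 3417261 + \frac{169}{3} = \frac{10251952}{3}$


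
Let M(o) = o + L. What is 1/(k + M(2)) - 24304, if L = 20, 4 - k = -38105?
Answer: -926735823/38131 ≈ -24304.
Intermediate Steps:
k = 38109 (k = 4 - 1*(-38105) = 4 + 38105 = 38109)
M(o) = 20 + o (M(o) = o + 20 = 20 + o)
1/(k + M(2)) - 24304 = 1/(38109 + (20 + 2)) - 24304 = 1/(38109 + 22) - 24304 = 1/38131 - 24304 = -926735823/38131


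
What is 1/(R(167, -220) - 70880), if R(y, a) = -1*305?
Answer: -1/71185 ≈ -1.4048e-5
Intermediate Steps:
R(y, a) = -305
1/(R(167, -220) - 70880) = 1/(-305 - 70880) = 1/(-71185) = -1/71185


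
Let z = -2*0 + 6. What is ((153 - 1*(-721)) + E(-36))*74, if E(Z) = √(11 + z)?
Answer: 64676 + 74*√17 ≈ 64981.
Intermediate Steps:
z = 6 (z = 0 + 6 = 6)
E(Z) = √17 (E(Z) = √(11 + 6) = √17)
((153 - 1*(-721)) + E(-36))*74 = ((153 - 1*(-721)) + √17)*74 = ((153 + 721) + √17)*74 = (874 + √17)*74 = 64676 + 74*√17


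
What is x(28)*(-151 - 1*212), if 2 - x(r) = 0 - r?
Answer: -10890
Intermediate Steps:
x(r) = 2 + r (x(r) = 2 - (0 - r) = 2 - (-1)*r = 2 + r)
x(28)*(-151 - 1*212) = (2 + 28)*(-151 - 1*212) = 30*(-151 - 212) = 30*(-363) = -10890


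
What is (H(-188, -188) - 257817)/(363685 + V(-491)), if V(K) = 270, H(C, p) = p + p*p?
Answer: -222661/363955 ≈ -0.61178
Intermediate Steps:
H(C, p) = p + p²
(H(-188, -188) - 257817)/(363685 + V(-491)) = (-188*(1 - 188) - 257817)/(363685 + 270) = (-188*(-187) - 257817)/363955 = (35156 - 257817)*(1/363955) = -222661*1/363955 = -222661/363955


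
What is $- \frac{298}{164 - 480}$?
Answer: $\frac{149}{158} \approx 0.94304$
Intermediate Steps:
$- \frac{298}{164 - 480} = - \frac{298}{-316} = \left(-298\right) \left(- \frac{1}{316}\right) = \frac{149}{158}$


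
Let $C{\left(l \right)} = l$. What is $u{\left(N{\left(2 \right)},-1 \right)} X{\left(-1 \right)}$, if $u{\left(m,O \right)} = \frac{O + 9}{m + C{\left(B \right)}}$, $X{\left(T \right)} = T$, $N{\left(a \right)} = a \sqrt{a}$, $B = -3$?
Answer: $24 + 16 \sqrt{2} \approx 46.627$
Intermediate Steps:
$N{\left(a \right)} = a^{\frac{3}{2}}$
$u{\left(m,O \right)} = \frac{9 + O}{-3 + m}$ ($u{\left(m,O \right)} = \frac{O + 9}{m - 3} = \frac{9 + O}{-3 + m}$)
$u{\left(N{\left(2 \right)},-1 \right)} X{\left(-1 \right)} = \frac{9 - 1}{-3 + 2^{\frac{3}{2}}} \left(-1\right) = \frac{1}{-3 + 2 \sqrt{2}} \cdot 8 \left(-1\right) = \frac{8}{-3 + 2 \sqrt{2}} \left(-1\right) = - \frac{8}{-3 + 2 \sqrt{2}}$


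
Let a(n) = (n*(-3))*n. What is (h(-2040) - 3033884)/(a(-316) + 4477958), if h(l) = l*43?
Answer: -1560802/2089195 ≈ -0.74708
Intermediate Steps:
a(n) = -3*n² (a(n) = (-3*n)*n = -3*n²)
h(l) = 43*l
(h(-2040) - 3033884)/(a(-316) + 4477958) = (43*(-2040) - 3033884)/(-3*(-316)² + 4477958) = (-87720 - 3033884)/(-3*99856 + 4477958) = -3121604/(-299568 + 4477958) = -3121604/4178390 = -3121604*1/4178390 = -1560802/2089195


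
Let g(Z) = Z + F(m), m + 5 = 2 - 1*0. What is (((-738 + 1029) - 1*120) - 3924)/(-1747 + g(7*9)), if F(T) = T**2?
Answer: 3753/1675 ≈ 2.2406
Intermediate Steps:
m = -3 (m = -5 + (2 - 1*0) = -5 + (2 + 0) = -5 + 2 = -3)
g(Z) = 9 + Z (g(Z) = Z + (-3)**2 = Z + 9 = 9 + Z)
(((-738 + 1029) - 1*120) - 3924)/(-1747 + g(7*9)) = (((-738 + 1029) - 1*120) - 3924)/(-1747 + (9 + 7*9)) = ((291 - 120) - 3924)/(-1747 + (9 + 63)) = (171 - 3924)/(-1747 + 72) = -3753/(-1675) = -3753*(-1/1675) = 3753/1675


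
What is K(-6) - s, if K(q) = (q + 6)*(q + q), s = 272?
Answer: -272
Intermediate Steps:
K(q) = 2*q*(6 + q) (K(q) = (6 + q)*(2*q) = 2*q*(6 + q))
K(-6) - s = 2*(-6)*(6 - 6) - 1*272 = 2*(-6)*0 - 272 = 0 - 272 = -272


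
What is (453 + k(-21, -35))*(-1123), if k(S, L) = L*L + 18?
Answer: -1904608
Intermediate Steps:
k(S, L) = 18 + L² (k(S, L) = L² + 18 = 18 + L²)
(453 + k(-21, -35))*(-1123) = (453 + (18 + (-35)²))*(-1123) = (453 + (18 + 1225))*(-1123) = (453 + 1243)*(-1123) = 1696*(-1123) = -1904608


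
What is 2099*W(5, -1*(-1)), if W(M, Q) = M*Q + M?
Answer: 20990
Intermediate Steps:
W(M, Q) = M + M*Q
2099*W(5, -1*(-1)) = 2099*(5*(1 - 1*(-1))) = 2099*(5*(1 + 1)) = 2099*(5*2) = 2099*10 = 20990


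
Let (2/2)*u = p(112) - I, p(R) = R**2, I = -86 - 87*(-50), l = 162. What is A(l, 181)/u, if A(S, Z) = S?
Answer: 9/460 ≈ 0.019565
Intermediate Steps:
I = 4264 (I = -86 + 4350 = 4264)
u = 8280 (u = 112**2 - 1*4264 = 12544 - 4264 = 8280)
A(l, 181)/u = 162/8280 = 162*(1/8280) = 9/460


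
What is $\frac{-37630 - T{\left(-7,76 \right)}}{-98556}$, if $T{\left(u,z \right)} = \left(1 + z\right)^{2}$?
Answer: $\frac{1013}{2292} \approx 0.44197$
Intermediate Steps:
$\frac{-37630 - T{\left(-7,76 \right)}}{-98556} = \frac{-37630 - \left(1 + 76\right)^{2}}{-98556} = \left(-37630 - 77^{2}\right) \left(- \frac{1}{98556}\right) = \left(-37630 - 5929\right) \left(- \frac{1}{98556}\right) = \left(-43559\right) \left(- \frac{1}{98556}\right) = \frac{1013}{2292}$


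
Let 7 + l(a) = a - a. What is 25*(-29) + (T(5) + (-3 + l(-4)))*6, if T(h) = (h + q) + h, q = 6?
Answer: -689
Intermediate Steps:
l(a) = -7 (l(a) = -7 + (a - a) = -7 + 0 = -7)
T(h) = 6 + 2*h (T(h) = (h + 6) + h = (6 + h) + h = 6 + 2*h)
25*(-29) + (T(5) + (-3 + l(-4)))*6 = 25*(-29) + ((6 + 2*5) + (-3 - 7))*6 = -725 + ((6 + 10) - 10)*6 = -725 + (16 - 10)*6 = -725 + 6*6 = -725 + 36 = -689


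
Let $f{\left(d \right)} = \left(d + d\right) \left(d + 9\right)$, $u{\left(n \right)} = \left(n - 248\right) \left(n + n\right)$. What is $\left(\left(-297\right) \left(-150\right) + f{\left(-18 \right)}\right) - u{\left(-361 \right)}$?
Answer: $-394824$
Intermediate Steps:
$u{\left(n \right)} = 2 n \left(-248 + n\right)$ ($u{\left(n \right)} = \left(-248 + n\right) 2 n = 2 n \left(-248 + n\right)$)
$f{\left(d \right)} = 2 d \left(9 + d\right)$
$\left(\left(-297\right) \left(-150\right) + f{\left(-18 \right)}\right) - u{\left(-361 \right)} = \left(\left(-297\right) \left(-150\right) + 2 \left(-18\right) \left(9 - 18\right)\right) - 2 \left(-361\right) \left(-248 - 361\right) = \left(44550 + 2 \left(-18\right) \left(-9\right)\right) - 2 \left(-361\right) \left(-609\right) = \left(44550 + 324\right) - 439698 = 44874 - 439698 = -394824$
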